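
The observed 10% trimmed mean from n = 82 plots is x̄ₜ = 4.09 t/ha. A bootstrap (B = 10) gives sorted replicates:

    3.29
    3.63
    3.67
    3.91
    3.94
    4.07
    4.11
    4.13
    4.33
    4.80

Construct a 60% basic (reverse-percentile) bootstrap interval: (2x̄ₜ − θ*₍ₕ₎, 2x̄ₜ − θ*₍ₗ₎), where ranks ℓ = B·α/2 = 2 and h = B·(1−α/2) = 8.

(4.05, 4.55)

Percentile endpoints at ranks 2 and 8: θ*₍2₎ = 3.63, θ*₍8₎ = 4.13.
Basic interval reflects these around x̄ₜ:
  lower = 2 × 4.09 − 4.13 = 4.05
  upper = 2 × 4.09 − 3.63 = 4.55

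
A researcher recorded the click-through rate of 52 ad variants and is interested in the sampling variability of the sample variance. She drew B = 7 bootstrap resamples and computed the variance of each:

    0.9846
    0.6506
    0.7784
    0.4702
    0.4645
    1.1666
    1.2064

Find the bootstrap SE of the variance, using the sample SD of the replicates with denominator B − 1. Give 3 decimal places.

SE* = 0.310

Bootstrap SE is the standard deviation of the 7 replicate variances.
Mean of replicates: (0.9846 + 0.6506 + 0.7784 + 0.4702 + 0.4645 + 1.1666 + 1.2064) / 7 = 5.72130 / 7 = 0.81733
Sum of squared deviations: (+0.16727)² + (−0.16673)² + (−0.03893)² + (−0.34713)² + (−0.35283)² + (+0.34927)² + (+0.38907)² = 0.57565
Variance = 0.57565 / 6 = 0.09594
SE* = √0.09594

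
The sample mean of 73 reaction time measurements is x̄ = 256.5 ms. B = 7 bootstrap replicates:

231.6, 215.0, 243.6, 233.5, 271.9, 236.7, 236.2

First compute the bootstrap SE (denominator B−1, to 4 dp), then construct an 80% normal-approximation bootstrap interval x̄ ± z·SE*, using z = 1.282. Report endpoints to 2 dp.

Mean of replicates = 238.3571; sum of squared deviations = 1774.8171; SE* = √(1774.8171/6) = 17.1989
Margin = 1.282 × 17.1989 = 22.049
Interval: 256.5 ± 22.049

(234.45, 278.55)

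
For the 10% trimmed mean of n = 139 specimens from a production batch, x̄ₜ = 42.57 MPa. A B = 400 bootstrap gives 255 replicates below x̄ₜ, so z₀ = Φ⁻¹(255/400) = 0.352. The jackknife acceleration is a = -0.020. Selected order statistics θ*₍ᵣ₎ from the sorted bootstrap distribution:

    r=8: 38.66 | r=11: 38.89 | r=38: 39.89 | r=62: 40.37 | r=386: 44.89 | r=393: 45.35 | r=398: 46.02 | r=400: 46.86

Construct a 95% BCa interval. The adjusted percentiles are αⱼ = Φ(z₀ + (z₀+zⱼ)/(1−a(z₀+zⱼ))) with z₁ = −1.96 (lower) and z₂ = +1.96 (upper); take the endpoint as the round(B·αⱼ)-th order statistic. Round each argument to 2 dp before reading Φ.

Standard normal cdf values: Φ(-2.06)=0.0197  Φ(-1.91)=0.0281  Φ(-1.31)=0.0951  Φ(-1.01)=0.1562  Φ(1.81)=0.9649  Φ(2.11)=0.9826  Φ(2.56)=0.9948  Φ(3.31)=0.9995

(39.89, 46.02)

Lower: z₀ + z₁ = 0.352 + (-1.960) = -1.608; 1 − a(z₀+z₁) = 1 − (-0.020)(-1.608) = 0.9678; argument = 0.352 + (-1.608)/0.9678 = -1.3094 → -1.31.
α₁ = Φ(-1.31) = 0.0951; rank = round(400 × 0.0951) = 38; θ*₍38₎ = 39.89.
Upper: z₀ + z₂ = 2.312; 1 − a(z₀+z₂) = 1.0462; argument = 2.5618 → 2.56; α₂ = 0.9948; rank = 398; θ*₍398₎ = 46.02.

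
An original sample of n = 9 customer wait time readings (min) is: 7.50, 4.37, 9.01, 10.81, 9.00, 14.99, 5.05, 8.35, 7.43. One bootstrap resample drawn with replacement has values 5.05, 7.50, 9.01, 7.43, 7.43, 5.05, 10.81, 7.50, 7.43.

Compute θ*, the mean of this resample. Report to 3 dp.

θ* = 7.468

Mean = (5.05 + 7.50 + 9.01 + 7.43 + 7.43 + 5.05 + 10.81 + 7.50 + 7.43) / 9 = 67.210 / 9 = 7.468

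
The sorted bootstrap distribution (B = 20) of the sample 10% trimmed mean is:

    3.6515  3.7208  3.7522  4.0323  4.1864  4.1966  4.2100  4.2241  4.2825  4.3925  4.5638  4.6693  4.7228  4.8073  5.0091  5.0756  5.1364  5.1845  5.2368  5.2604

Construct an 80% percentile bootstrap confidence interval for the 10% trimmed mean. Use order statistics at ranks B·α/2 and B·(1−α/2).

(3.7208, 5.1845)

α = 0.20; lower rank = 20 × 0.100 = 2; upper rank = 20 × 0.900 = 18.
The 2nd smallest replicate is 3.7208; the 18th is 5.1845.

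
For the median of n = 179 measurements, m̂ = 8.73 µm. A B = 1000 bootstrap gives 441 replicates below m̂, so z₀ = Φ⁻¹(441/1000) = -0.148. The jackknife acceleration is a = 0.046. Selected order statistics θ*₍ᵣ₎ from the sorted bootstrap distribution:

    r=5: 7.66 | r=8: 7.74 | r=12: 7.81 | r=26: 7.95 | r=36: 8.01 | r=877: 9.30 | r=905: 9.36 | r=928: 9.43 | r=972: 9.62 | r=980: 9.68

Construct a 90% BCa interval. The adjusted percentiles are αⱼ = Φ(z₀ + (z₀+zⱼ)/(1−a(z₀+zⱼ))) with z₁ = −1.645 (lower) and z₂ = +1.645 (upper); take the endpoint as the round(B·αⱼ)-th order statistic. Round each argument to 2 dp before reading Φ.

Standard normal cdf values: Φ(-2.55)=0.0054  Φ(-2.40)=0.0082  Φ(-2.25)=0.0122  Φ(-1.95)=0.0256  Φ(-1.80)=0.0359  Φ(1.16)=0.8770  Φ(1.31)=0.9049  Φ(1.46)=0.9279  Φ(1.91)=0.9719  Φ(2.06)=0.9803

(8.01, 9.43)

Lower: z₀ + z₁ = -0.148 + (-1.645) = -1.793; 1 − a(z₀+z₁) = 1 − (0.046)(-1.793) = 1.0825; argument = -0.148 + (-1.793)/1.0825 = -1.8044 → -1.80.
α₁ = Φ(-1.80) = 0.0359; rank = round(1000 × 0.0359) = 36; θ*₍36₎ = 8.01.
Upper: z₀ + z₂ = 1.497; 1 − a(z₀+z₂) = 0.9311; argument = 1.4597 → 1.46; α₂ = 0.9279; rank = 928; θ*₍928₎ = 9.43.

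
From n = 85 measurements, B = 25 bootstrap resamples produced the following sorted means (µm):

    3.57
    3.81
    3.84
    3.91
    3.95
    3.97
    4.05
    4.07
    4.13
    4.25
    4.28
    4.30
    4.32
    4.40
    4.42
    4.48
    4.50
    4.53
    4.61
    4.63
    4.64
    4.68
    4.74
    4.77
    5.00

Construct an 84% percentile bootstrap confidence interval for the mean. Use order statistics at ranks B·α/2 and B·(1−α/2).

(3.81, 4.74)

α = 0.16; lower rank = 25 × 0.080 = 2; upper rank = 25 × 0.920 = 23.
The 2nd smallest replicate is 3.81; the 23rd is 4.74.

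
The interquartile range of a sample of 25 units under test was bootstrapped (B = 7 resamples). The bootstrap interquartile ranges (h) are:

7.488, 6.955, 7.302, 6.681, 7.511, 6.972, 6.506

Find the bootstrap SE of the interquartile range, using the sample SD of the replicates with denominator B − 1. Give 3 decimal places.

SE* = 0.390

Bootstrap SE is the standard deviation of the 7 replicate interquartile ranges.
Mean of replicates: (7.488 + 6.955 + 7.302 + 6.681 + 7.511 + 6.972 + 6.506) / 7 = 49.4150 / 7 = 7.0593
Sum of squared deviations: (+0.4287)² + (−0.1043)² + (+0.2427)² + (−0.3783)² + (+0.4517)² + (−0.0873)² + (−0.5533)² = 0.9145
Variance = 0.9145 / 6 = 0.1524
SE* = √0.1524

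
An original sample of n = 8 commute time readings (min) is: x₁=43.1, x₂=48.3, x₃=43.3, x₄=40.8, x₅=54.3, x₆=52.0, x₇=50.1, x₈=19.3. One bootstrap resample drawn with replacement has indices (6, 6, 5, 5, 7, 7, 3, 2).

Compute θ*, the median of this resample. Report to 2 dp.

θ* = 51.05

Resample values: 52.0, 52.0, 54.3, 54.3, 50.1, 50.1, 43.3, 48.3.
Sorted: 43.3, 48.3, 50.1, 50.1, 52.0, 52.0, 54.3, 54.3
Median = average of the two middle values = 51.05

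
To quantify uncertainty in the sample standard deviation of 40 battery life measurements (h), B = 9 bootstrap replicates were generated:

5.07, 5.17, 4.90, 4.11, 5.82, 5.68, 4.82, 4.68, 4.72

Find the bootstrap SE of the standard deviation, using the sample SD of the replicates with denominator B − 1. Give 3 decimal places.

SE* = 0.522

Bootstrap SE is the standard deviation of the 9 replicate standard deviations.
Mean of replicates: (5.07 + 5.17 + 4.90 + 4.11 + 5.82 + 5.68 + 4.82 + 4.68 + 4.72) / 9 = 44.9700 / 9 = 4.9967
Sum of squared deviations: (+0.0733)² + (+0.1733)² + (−0.0967)² + (−0.8867)² + (+0.8233)² + (+0.6833)² + (−0.1767)² + (−0.3167)² + (−0.2767)² = 2.1838
Variance = 2.1838 / 8 = 0.2730
SE* = √0.2730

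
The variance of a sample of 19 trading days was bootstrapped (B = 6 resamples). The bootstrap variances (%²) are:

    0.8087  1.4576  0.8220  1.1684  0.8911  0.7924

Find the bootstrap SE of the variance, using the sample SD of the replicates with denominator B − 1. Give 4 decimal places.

Bootstrap SE is the standard deviation of the 6 replicate variances.
Mean of replicates: (0.8087 + 1.4576 + 0.8220 + 1.1684 + 0.8911 + 0.7924) / 6 = 5.94020 / 6 = 0.99003
Sum of squared deviations: (−0.18133)² + (+0.46757)² + (−0.16803)² + (+0.17837)² + (−0.09893)² + (−0.19763)² = 0.36040
Variance = 0.36040 / 5 = 0.07208
SE* = √0.07208

SE* = 0.2685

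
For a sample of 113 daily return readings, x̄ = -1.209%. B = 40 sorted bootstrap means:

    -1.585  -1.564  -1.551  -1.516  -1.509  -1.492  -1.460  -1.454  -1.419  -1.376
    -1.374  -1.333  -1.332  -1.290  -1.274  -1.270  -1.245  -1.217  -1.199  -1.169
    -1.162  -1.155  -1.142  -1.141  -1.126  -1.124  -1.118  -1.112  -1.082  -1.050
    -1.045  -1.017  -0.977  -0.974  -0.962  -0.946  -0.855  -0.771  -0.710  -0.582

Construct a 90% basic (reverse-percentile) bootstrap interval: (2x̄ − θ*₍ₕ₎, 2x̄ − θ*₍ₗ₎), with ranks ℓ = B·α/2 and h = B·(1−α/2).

Percentile endpoints at ranks 2 and 38: θ*₍2₎ = -1.564, θ*₍38₎ = -0.771.
Basic interval reflects these around x̄:
  lower = 2 × -1.209 − -0.771 = -1.647
  upper = 2 × -1.209 − -1.564 = -0.854

(-1.647, -0.854)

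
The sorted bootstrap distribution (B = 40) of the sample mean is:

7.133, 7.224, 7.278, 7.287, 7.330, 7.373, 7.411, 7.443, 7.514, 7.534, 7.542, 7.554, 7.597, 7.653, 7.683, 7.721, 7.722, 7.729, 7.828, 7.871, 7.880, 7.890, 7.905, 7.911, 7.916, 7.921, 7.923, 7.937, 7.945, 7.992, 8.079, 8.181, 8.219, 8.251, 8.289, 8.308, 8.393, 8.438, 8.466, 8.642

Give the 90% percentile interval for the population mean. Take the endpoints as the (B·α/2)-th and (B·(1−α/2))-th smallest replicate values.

α = 0.10; lower rank = 40 × 0.050 = 2; upper rank = 40 × 0.950 = 38.
The 2nd smallest replicate is 7.224; the 38th is 8.438.

(7.224, 8.438)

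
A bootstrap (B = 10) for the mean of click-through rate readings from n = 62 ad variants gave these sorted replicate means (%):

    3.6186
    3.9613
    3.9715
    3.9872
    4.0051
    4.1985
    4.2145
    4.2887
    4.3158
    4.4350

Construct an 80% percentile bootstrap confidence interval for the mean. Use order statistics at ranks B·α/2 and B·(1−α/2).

α = 0.20; lower rank = 10 × 0.100 = 1; upper rank = 10 × 0.900 = 9.
The 1st smallest replicate is 3.6186; the 9th is 4.3158.

(3.6186, 4.3158)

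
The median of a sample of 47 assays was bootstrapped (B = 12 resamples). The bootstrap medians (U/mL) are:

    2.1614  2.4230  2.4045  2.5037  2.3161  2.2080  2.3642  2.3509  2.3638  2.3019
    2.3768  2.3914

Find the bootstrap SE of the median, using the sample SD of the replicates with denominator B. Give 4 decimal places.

SE* = 0.0884

Bootstrap SE is the standard deviation of the 12 replicate medians.
Mean of replicates: (2.1614 + 2.4230 + 2.4045 + 2.5037 + 2.3161 + 2.2080 + 2.3642 + 2.3509 + 2.3638 + 2.3019 + 2.3768 + 2.3914) / 12 = 28.16570 / 12 = 2.34714
Sum of squared deviations: (−0.18574)² + (+0.07586)² + (+0.05736)² + (+0.15656)² + (−0.03104)² + (−0.13914)² + (+0.01706)² + (+0.00376)² + (+0.01666)² + (−0.04524)² + (+0.02966)² + (+0.04426)² = 0.09385
Variance = 0.09385 / 12 = 0.00782
SE* = √0.00782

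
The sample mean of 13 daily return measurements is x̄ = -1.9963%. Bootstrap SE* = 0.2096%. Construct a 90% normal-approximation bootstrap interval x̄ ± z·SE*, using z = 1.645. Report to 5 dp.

Margin = 1.645 × 0.2096 = 0.344792
Interval: -1.9963 ± 0.344792

(-2.34109, -1.65151)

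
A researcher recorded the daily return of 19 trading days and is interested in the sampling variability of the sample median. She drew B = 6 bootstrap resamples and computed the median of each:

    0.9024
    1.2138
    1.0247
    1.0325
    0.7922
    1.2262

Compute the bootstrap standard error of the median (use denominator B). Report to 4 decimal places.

SE* = 0.1555

Bootstrap SE is the standard deviation of the 6 replicate medians.
Mean of replicates: (0.9024 + 1.2138 + 1.0247 + 1.0325 + 0.7922 + 1.2262) / 6 = 6.19180 / 6 = 1.03197
Sum of squared deviations: (−0.12957)² + (+0.18183)² + (−0.00727)² + (+0.00053)² + (−0.23977)² + (+0.19423)² = 0.14512
Variance = 0.14512 / 6 = 0.02419
SE* = √0.02419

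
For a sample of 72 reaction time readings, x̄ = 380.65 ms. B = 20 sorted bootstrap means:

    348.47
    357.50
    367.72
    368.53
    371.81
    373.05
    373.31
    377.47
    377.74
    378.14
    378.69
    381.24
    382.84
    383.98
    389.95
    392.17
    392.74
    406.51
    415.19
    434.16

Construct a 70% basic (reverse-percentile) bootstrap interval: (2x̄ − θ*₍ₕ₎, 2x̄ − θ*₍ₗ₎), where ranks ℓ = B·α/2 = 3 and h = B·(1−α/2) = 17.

(368.56, 393.58)

Percentile endpoints at ranks 3 and 17: θ*₍3₎ = 367.72, θ*₍17₎ = 392.74.
Basic interval reflects these around x̄:
  lower = 2 × 380.65 − 392.74 = 368.56
  upper = 2 × 380.65 − 367.72 = 393.58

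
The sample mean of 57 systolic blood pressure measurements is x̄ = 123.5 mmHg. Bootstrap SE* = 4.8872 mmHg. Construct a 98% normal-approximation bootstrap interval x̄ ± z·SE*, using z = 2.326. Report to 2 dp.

Margin = 2.326 × 4.8872 = 11.368
Interval: 123.5 ± 11.368

(112.13, 134.87)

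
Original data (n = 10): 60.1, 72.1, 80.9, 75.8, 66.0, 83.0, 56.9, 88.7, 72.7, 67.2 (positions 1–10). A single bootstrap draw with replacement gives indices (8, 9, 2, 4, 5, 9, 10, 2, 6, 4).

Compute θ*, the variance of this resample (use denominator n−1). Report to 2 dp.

θ* = 46.74

Resample values: 88.7, 72.7, 72.1, 75.8, 66.0, 72.7, 67.2, 72.1, 83.0, 75.8.
Mean = 74.6100; sum of squared deviations = 420.6890
s² = 420.6890 / 9 = 46.7432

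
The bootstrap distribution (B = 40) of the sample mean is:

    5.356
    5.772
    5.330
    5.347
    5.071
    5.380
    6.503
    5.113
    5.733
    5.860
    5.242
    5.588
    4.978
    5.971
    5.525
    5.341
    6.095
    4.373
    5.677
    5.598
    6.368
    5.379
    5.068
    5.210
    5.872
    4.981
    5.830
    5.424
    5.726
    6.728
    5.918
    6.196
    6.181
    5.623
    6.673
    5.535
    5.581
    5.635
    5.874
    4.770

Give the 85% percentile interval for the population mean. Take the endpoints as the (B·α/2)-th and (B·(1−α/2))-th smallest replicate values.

Sorted replicates: 4.373, 4.770, 4.978, 4.981, 5.068, 5.071, 5.113, 5.210, 5.242, 5.330, 5.341, 5.347, 5.356, 5.379, 5.380, 5.424, 5.525, 5.535, 5.581, 5.588, 5.598, 5.623, 5.635, 5.677, 5.726, 5.733, 5.772, 5.830, 5.860, 5.872, 5.874, 5.918, 5.971, 6.095, 6.181, 6.196, 6.368, 6.503, 6.673, 6.728
α = 0.15; lower rank = 40 × 0.075 = 3; upper rank = 40 × 0.925 = 37.
The 3rd smallest replicate is 4.978; the 37th is 6.368.

(4.978, 6.368)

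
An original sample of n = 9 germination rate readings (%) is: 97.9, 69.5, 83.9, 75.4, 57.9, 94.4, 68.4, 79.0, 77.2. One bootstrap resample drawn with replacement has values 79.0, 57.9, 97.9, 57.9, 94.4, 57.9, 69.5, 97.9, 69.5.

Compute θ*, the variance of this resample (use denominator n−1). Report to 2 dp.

Mean = 75.7667; sum of squared deviations = 2373.6200
s² = 2373.6200 / 8 = 296.7025

θ* = 296.70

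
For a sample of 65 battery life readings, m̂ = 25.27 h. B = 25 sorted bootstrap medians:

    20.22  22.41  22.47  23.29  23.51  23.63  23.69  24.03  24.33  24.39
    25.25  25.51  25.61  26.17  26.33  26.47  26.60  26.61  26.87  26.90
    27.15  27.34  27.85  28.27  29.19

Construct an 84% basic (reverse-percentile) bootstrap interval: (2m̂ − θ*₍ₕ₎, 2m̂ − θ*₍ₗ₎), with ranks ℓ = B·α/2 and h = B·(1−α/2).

(22.69, 28.13)

Percentile endpoints at ranks 2 and 23: θ*₍2₎ = 22.41, θ*₍23₎ = 27.85.
Basic interval reflects these around m̂:
  lower = 2 × 25.27 − 27.85 = 22.69
  upper = 2 × 25.27 − 22.41 = 28.13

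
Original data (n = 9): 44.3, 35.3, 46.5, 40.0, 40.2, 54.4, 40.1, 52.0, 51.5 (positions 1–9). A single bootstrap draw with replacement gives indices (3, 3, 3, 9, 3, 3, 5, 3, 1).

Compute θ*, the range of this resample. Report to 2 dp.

Resample values: 46.5, 46.5, 46.5, 51.5, 46.5, 46.5, 40.2, 46.5, 44.3.
Range = 51.5 − 40.2 = 11.30

θ* = 11.30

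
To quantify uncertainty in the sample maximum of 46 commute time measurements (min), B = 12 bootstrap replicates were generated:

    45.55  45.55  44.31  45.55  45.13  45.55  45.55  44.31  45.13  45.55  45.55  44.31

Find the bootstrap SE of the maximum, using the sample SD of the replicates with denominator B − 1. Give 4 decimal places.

Bootstrap SE is the standard deviation of the 12 replicate maximums.
Mean of replicates: (45.55 + 45.55 + 44.31 + 45.55 + 45.13 + 45.55 + 45.55 + 44.31 + 45.13 + 45.55 + 45.55 + 44.31) / 12 = 542.04000 / 12 = 45.17000
Sum of squared deviations: (+0.38000)² + (+0.38000)² + (−0.86000)² + (+0.38000)² + (−0.04000)² + (+0.38000)² + (+0.38000)² + (−0.86000)² + (−0.04000)² + (+0.38000)² + (+0.38000)² + (−0.86000)² = 3.23280
Variance = 3.23280 / 11 = 0.29389
SE* = √0.29389

SE* = 0.5421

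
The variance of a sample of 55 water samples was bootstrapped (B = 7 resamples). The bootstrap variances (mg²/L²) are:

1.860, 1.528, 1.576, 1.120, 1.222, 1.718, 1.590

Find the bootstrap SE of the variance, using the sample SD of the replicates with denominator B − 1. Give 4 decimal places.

Bootstrap SE is the standard deviation of the 7 replicate variances.
Mean of replicates: (1.860 + 1.528 + 1.576 + 1.120 + 1.222 + 1.718 + 1.590) / 7 = 10.61400 / 7 = 1.51629
Sum of squared deviations: (+0.34371)² + (+0.01171)² + (+0.05971)² + (−0.39629)² + (−0.29429)² + (+0.20171)² + (+0.07371)² = 0.41161
Variance = 0.41161 / 6 = 0.06860
SE* = √0.06860

SE* = 0.2619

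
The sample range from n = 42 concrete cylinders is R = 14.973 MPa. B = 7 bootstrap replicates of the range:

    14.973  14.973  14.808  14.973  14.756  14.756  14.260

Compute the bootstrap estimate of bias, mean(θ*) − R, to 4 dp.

mean(θ*) = (14.973 + 14.973 + 14.808 + 14.973 + 14.756 + 14.756 + 14.260) / 7 = 14.78557
bias = 14.78557 − 14.973

bias = −0.1874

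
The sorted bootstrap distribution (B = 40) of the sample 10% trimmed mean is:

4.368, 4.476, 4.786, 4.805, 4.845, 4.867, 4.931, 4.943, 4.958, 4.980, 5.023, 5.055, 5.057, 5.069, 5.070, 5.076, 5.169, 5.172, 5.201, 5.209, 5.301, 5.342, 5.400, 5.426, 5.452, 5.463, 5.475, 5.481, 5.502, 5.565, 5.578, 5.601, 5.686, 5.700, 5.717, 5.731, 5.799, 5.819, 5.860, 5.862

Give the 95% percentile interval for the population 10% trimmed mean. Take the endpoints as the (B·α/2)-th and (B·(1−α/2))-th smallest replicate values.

(4.368, 5.860)

α = 0.05; lower rank = 40 × 0.025 = 1; upper rank = 40 × 0.975 = 39.
The 1st smallest replicate is 4.368; the 39th is 5.860.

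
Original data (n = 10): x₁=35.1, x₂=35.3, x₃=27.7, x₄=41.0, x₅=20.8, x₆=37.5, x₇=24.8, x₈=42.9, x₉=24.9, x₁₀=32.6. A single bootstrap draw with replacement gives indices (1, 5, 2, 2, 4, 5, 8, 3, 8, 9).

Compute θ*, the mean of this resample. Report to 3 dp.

θ* = 32.670

Resample values: 35.1, 20.8, 35.3, 35.3, 41.0, 20.8, 42.9, 27.7, 42.9, 24.9.
Mean = (35.1 + 20.8 + 35.3 + 35.3 + 41.0 + 20.8 + 42.9 + 27.7 + 42.9 + 24.9) / 10 = 326.70 / 10 = 32.670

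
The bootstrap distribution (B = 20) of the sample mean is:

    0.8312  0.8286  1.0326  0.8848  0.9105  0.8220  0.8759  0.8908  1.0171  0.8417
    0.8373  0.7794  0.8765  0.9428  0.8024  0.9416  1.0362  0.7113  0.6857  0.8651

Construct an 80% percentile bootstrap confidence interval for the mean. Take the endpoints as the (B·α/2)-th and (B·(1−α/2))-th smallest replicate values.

(0.7113, 1.0171)

Sorted replicates: 0.6857, 0.7113, 0.7794, 0.8024, 0.8220, 0.8286, 0.8312, 0.8373, 0.8417, 0.8651, 0.8759, 0.8765, 0.8848, 0.8908, 0.9105, 0.9416, 0.9428, 1.0171, 1.0326, 1.0362
α = 0.20; lower rank = 20 × 0.100 = 2; upper rank = 20 × 0.900 = 18.
The 2nd smallest replicate is 0.7113; the 18th is 1.0171.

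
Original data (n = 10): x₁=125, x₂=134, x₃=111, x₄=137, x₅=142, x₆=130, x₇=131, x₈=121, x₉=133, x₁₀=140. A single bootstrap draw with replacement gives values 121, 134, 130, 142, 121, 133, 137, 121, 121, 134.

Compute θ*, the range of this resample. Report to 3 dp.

θ* = 21.000

Range = 142 − 121 = 21.000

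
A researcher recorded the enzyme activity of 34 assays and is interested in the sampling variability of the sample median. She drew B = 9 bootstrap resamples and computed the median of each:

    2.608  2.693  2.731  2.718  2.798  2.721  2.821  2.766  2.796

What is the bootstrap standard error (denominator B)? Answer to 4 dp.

SE* = 0.0617

Bootstrap SE is the standard deviation of the 9 replicate medians.
Mean of replicates: (2.608 + 2.693 + 2.731 + 2.718 + 2.798 + 2.721 + 2.821 + 2.766 + 2.796) / 9 = 24.65200 / 9 = 2.73911
Sum of squared deviations: (−0.13111)² + (−0.04611)² + (−0.00811)² + (−0.02111)² + (+0.05889)² + (−0.01811)² + (+0.08189)² + (+0.02689)² + (+0.05689)² = 0.03429
Variance = 0.03429 / 9 = 0.00381
SE* = √0.00381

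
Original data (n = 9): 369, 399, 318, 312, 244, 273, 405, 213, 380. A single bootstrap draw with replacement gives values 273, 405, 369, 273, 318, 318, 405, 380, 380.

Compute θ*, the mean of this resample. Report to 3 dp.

θ* = 346.778

Mean = (273 + 405 + 369 + 273 + 318 + 318 + 405 + 380 + 380) / 9 = 3121.0 / 9 = 346.778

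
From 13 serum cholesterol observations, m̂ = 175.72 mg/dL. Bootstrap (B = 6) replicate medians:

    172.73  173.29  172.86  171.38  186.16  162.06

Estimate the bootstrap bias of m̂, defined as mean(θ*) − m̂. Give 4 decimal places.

bias = −2.6400

mean(θ*) = (172.73 + 173.29 + 172.86 + 171.38 + 186.16 + 162.06) / 6 = 173.08000
bias = 173.08000 − 175.72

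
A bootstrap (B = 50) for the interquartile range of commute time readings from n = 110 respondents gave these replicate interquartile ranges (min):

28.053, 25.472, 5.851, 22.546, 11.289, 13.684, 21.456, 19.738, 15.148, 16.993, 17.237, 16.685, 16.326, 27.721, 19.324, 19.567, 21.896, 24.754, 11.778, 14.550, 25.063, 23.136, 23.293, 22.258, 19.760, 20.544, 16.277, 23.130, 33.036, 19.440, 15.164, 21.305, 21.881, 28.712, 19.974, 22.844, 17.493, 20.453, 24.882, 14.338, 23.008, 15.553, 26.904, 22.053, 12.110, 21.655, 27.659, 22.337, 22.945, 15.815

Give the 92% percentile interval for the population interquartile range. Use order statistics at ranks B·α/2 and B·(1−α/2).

(11.289, 28.053)

Sorted replicates: 5.851, 11.289, 11.778, 12.110, 13.684, 14.338, 14.550, 15.148, 15.164, 15.553, 15.815, 16.277, 16.326, 16.685, 16.993, 17.237, 17.493, 19.324, 19.440, 19.567, 19.738, 19.760, 19.974, 20.453, 20.544, 21.305, 21.456, 21.655, 21.881, 21.896, 22.053, 22.258, 22.337, 22.546, 22.844, 22.945, 23.008, 23.130, 23.136, 23.293, 24.754, 24.882, 25.063, 25.472, 26.904, 27.659, 27.721, 28.053, 28.712, 33.036
α = 0.08; lower rank = 50 × 0.040 = 2; upper rank = 50 × 0.960 = 48.
The 2nd smallest replicate is 11.289; the 48th is 28.053.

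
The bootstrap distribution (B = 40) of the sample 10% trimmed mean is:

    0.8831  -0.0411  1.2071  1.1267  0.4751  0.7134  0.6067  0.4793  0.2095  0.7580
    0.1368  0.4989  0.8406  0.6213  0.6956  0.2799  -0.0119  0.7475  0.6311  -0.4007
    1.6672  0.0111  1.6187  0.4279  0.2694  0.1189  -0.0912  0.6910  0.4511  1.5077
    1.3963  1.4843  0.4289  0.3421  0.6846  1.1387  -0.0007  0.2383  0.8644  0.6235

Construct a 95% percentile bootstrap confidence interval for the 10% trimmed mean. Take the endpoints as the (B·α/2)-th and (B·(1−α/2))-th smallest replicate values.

Sorted replicates: -0.4007, -0.0912, -0.0411, -0.0119, -0.0007, 0.0111, 0.1189, 0.1368, 0.2095, 0.2383, 0.2694, 0.2799, 0.3421, 0.4279, 0.4289, 0.4511, 0.4751, 0.4793, 0.4989, 0.6067, 0.6213, 0.6235, 0.6311, 0.6846, 0.6910, 0.6956, 0.7134, 0.7475, 0.7580, 0.8406, 0.8644, 0.8831, 1.1267, 1.1387, 1.2071, 1.3963, 1.4843, 1.5077, 1.6187, 1.6672
α = 0.05; lower rank = 40 × 0.025 = 1; upper rank = 40 × 0.975 = 39.
The 1st smallest replicate is -0.4007; the 39th is 1.6187.

(-0.4007, 1.6187)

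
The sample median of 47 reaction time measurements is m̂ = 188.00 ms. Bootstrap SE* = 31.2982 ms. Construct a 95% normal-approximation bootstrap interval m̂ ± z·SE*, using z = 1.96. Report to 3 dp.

Margin = 1.96 × 31.2982 = 61.3445
Interval: 188.00 ± 61.3445

(126.656, 249.344)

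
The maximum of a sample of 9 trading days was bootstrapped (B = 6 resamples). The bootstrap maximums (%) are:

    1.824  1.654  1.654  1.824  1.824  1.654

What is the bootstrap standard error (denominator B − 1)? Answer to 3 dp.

SE* = 0.093

Bootstrap SE is the standard deviation of the 6 replicate maximums.
Mean of replicates: (1.824 + 1.654 + 1.654 + 1.824 + 1.824 + 1.654) / 6 = 10.4340 / 6 = 1.7390
Sum of squared deviations: (+0.0850)² + (−0.0850)² + (−0.0850)² + (+0.0850)² + (+0.0850)² + (−0.0850)² = 0.0434
Variance = 0.0434 / 5 = 0.0087
SE* = √0.0087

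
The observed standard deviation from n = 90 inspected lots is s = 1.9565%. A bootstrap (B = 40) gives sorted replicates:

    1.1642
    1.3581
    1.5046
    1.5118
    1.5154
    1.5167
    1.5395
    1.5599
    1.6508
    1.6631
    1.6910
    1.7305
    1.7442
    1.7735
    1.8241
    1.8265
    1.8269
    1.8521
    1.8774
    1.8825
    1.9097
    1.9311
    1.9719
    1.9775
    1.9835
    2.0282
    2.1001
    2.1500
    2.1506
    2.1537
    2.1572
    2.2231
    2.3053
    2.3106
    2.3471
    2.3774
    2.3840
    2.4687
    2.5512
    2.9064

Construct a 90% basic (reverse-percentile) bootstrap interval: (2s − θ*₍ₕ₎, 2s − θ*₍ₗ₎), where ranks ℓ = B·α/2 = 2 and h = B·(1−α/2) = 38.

Percentile endpoints at ranks 2 and 38: θ*₍2₎ = 1.3581, θ*₍38₎ = 2.4687.
Basic interval reflects these around s:
  lower = 2 × 1.9565 − 2.4687 = 1.4443
  upper = 2 × 1.9565 − 1.3581 = 2.5549

(1.4443, 2.5549)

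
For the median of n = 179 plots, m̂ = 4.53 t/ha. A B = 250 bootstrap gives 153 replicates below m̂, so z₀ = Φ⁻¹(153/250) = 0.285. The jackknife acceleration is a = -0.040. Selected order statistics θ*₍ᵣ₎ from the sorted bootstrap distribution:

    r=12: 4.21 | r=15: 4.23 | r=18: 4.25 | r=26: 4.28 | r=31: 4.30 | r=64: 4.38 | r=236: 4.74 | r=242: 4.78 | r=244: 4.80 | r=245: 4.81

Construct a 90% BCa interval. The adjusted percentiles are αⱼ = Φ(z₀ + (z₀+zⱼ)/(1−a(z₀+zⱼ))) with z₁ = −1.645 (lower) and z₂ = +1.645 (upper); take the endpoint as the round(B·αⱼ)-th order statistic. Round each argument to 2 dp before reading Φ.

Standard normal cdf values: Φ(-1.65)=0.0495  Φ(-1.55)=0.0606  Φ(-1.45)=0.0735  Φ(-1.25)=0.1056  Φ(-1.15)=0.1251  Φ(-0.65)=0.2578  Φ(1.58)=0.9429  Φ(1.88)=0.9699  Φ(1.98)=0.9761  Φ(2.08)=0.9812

Lower: z₀ + z₁ = 0.285 + (-1.645) = -1.360; 1 − a(z₀+z₁) = 1 − (-0.040)(-1.360) = 0.9456; argument = 0.285 + (-1.360)/0.9456 = -1.1532 → -1.15.
α₁ = Φ(-1.15) = 0.1251; rank = round(250 × 0.1251) = 31; θ*₍31₎ = 4.30.
Upper: z₀ + z₂ = 1.930; 1 − a(z₀+z₂) = 1.0772; argument = 2.0767 → 2.08; α₂ = 0.9812; rank = 245; θ*₍245₎ = 4.81.

(4.30, 4.81)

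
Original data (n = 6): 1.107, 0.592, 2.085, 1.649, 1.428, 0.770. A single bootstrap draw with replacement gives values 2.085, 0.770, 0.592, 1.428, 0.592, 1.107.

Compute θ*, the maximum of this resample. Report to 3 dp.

Maximum = 2.085

θ* = 2.085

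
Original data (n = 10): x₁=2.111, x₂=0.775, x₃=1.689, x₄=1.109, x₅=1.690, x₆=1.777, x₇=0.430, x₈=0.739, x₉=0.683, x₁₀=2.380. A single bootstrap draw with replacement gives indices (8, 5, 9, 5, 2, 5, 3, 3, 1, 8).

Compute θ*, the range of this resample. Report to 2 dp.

θ* = 1.43

Resample values: 0.739, 1.690, 0.683, 1.690, 0.775, 1.690, 1.689, 1.689, 2.111, 0.739.
Range = 2.111 − 0.683 = 1.43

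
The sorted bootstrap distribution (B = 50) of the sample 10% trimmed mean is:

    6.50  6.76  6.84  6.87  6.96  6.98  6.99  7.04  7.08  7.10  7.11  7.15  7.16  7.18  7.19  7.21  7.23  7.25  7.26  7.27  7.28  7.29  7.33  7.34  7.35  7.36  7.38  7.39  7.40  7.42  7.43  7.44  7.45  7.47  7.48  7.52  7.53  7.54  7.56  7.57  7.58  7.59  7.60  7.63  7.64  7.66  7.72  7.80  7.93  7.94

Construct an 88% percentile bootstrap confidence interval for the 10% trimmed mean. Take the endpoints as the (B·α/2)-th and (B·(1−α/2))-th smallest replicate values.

(6.84, 7.72)

α = 0.12; lower rank = 50 × 0.060 = 3; upper rank = 50 × 0.940 = 47.
The 3rd smallest replicate is 6.84; the 47th is 7.72.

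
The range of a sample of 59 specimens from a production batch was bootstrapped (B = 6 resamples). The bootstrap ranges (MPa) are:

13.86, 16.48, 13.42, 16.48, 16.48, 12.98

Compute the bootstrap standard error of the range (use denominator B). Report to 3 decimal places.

SE* = 1.551

Bootstrap SE is the standard deviation of the 6 replicate ranges.
Mean of replicates: (13.86 + 16.48 + 13.42 + 16.48 + 16.48 + 12.98) / 6 = 89.7000 / 6 = 14.9500
Sum of squared deviations: (−1.0900)² + (+1.5300)² + (−1.5300)² + (+1.5300)² + (+1.5300)² + (−1.9700)² = 14.4326
Variance = 14.4326 / 6 = 2.4054
SE* = √2.4054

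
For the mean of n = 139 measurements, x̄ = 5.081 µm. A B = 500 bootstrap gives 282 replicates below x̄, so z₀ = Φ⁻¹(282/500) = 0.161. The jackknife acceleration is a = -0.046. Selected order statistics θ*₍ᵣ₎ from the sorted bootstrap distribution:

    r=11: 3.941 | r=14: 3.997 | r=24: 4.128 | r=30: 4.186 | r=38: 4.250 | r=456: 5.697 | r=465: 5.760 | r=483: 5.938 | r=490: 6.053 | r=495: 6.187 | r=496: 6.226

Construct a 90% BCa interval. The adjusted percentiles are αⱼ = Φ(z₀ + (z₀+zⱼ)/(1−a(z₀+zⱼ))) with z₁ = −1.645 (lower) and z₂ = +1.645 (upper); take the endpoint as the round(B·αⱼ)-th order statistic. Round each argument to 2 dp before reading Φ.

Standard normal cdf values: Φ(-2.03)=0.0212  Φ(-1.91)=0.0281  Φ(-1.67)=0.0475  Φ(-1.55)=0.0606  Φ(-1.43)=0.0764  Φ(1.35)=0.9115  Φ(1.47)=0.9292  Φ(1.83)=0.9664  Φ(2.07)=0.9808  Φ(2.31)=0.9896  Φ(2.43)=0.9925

(4.250, 5.938)

Lower: z₀ + z₁ = 0.161 + (-1.645) = -1.484; 1 − a(z₀+z₁) = 1 − (-0.046)(-1.484) = 0.9317; argument = 0.161 + (-1.484)/0.9317 = -1.4317 → -1.43.
α₁ = Φ(-1.43) = 0.0764; rank = round(500 × 0.0764) = 38; θ*₍38₎ = 4.250.
Upper: z₀ + z₂ = 1.806; 1 − a(z₀+z₂) = 1.0831; argument = 1.8285 → 1.83; α₂ = 0.9664; rank = 483; θ*₍483₎ = 5.938.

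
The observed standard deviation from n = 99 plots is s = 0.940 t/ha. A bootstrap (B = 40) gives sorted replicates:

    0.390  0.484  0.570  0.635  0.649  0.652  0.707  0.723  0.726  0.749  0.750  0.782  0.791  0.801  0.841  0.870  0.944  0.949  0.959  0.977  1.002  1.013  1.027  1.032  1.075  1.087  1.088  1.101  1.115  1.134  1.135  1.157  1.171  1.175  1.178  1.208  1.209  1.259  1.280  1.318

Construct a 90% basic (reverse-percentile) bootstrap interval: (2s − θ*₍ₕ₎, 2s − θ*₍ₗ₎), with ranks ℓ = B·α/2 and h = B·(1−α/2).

Percentile endpoints at ranks 2 and 38: θ*₍2₎ = 0.484, θ*₍38₎ = 1.259.
Basic interval reflects these around s:
  lower = 2 × 0.940 − 1.259 = 0.621
  upper = 2 × 0.940 − 0.484 = 1.396

(0.621, 1.396)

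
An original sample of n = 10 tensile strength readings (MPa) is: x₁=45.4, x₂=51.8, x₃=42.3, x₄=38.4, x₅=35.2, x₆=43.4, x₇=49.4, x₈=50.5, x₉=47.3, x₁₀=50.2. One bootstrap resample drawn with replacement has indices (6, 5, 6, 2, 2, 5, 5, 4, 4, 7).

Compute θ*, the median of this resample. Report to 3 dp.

Resample values: 43.4, 35.2, 43.4, 51.8, 51.8, 35.2, 35.2, 38.4, 38.4, 49.4.
Sorted: 35.2, 35.2, 35.2, 38.4, 38.4, 43.4, 43.4, 49.4, 51.8, 51.8
Median = average of the two middle values = 40.900

θ* = 40.900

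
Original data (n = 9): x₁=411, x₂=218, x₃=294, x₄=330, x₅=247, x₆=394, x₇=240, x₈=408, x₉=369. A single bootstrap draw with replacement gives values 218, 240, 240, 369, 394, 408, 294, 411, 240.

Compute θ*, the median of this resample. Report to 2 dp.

Sorted: 218, 240, 240, 240, 294, 369, 394, 408, 411
Median = middle value = 294.00

θ* = 294.00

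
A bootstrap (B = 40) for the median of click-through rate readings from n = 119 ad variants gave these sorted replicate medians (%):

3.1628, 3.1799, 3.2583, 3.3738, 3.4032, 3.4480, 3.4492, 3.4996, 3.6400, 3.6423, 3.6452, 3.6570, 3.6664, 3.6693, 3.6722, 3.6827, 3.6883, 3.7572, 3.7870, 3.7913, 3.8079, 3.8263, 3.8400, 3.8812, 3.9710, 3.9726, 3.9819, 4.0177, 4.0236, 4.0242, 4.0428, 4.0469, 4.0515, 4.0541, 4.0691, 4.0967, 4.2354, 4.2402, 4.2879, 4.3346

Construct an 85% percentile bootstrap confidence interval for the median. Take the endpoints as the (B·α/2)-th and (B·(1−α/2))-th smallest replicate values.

(3.2583, 4.2354)

α = 0.15; lower rank = 40 × 0.075 = 3; upper rank = 40 × 0.925 = 37.
The 3rd smallest replicate is 3.2583; the 37th is 4.2354.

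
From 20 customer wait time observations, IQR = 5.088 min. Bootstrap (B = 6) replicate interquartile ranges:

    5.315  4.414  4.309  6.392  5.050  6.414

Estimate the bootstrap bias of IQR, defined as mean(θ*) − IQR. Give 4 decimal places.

bias = +0.2277

mean(θ*) = (5.315 + 4.414 + 4.309 + 6.392 + 5.050 + 6.414) / 6 = 5.31567
bias = 5.31567 − 5.088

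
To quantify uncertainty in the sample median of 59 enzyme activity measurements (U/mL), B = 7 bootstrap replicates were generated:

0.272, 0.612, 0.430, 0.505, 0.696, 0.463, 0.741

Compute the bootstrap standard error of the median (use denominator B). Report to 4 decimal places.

SE* = 0.1514

Bootstrap SE is the standard deviation of the 7 replicate medians.
Mean of replicates: (0.272 + 0.612 + 0.430 + 0.505 + 0.696 + 0.463 + 0.741) / 7 = 3.71900 / 7 = 0.53129
Sum of squared deviations: (−0.25929)² + (+0.08071)² + (−0.10129)² + (−0.02629)² + (+0.16471)² + (−0.06829)² + (+0.20971)² = 0.16047
Variance = 0.16047 / 7 = 0.02292
SE* = √0.02292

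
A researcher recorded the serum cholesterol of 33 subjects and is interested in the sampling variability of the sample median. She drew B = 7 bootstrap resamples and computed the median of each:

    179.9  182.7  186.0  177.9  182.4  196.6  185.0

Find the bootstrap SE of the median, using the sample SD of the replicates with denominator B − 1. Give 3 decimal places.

SE* = 6.071

Bootstrap SE is the standard deviation of the 7 replicate medians.
Mean of replicates: (179.9 + 182.7 + 186.0 + 177.9 + 182.4 + 196.6 + 185.0) / 7 = 1290.5000 / 7 = 184.3571
Sum of squared deviations: (−4.4571)² + (−1.6571)² + (+1.6429)² + (−6.4571)² + (−1.9571)² + (+12.2429)² + (+0.6429)² = 221.1371
Variance = 221.1371 / 6 = 36.8562
SE* = √36.8562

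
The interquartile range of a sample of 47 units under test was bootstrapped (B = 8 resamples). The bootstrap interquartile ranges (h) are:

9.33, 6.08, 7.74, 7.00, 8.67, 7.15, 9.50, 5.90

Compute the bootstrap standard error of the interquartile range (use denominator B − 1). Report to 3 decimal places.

SE* = 1.388

Bootstrap SE is the standard deviation of the 8 replicate interquartile ranges.
Mean of replicates: (9.33 + 6.08 + 7.74 + 7.00 + 8.67 + 7.15 + 9.50 + 5.90) / 8 = 61.3700 / 8 = 7.6713
Sum of squared deviations: (+1.6587)² + (−1.5913)² + (+0.0687)² + (−0.6713)² + (+0.9987)² + (−0.5213)² + (+1.8287)² + (−1.7713)² = 13.4897
Variance = 13.4897 / 7 = 1.9271
SE* = √1.9271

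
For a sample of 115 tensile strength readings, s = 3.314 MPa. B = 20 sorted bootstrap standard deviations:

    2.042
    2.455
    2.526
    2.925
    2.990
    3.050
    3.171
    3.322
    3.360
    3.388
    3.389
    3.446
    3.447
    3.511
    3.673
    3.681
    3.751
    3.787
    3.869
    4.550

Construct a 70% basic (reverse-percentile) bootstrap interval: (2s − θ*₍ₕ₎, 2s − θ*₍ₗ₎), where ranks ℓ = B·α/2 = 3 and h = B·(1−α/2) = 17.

Percentile endpoints at ranks 3 and 17: θ*₍3₎ = 2.526, θ*₍17₎ = 3.751.
Basic interval reflects these around s:
  lower = 2 × 3.314 − 3.751 = 2.877
  upper = 2 × 3.314 − 2.526 = 4.102

(2.877, 4.102)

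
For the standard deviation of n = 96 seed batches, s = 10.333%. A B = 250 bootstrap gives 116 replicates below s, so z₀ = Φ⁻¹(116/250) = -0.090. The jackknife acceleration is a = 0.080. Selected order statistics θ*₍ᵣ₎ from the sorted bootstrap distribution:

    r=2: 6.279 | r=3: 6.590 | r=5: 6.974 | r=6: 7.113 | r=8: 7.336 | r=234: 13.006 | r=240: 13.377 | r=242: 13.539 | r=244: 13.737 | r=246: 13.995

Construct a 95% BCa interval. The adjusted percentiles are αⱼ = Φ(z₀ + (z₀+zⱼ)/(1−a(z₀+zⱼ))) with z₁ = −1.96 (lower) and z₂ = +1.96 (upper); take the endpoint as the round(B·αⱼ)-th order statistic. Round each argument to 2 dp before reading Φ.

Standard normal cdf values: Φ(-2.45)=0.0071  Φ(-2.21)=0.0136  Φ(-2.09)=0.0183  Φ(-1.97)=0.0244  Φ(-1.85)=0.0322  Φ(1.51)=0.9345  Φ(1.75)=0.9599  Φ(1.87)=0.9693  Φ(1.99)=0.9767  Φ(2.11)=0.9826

Lower: z₀ + z₁ = -0.090 + (-1.960) = -2.050; 1 − a(z₀+z₁) = 1 − (0.080)(-2.050) = 1.1640; argument = -0.090 + (-2.050)/1.1640 = -1.8512 → -1.85.
α₁ = Φ(-1.85) = 0.0322; rank = round(250 × 0.0322) = 8; θ*₍8₎ = 7.336.
Upper: z₀ + z₂ = 1.870; 1 − a(z₀+z₂) = 0.8504; argument = 2.1090 → 2.11; α₂ = 0.9826; rank = 246; θ*₍246₎ = 13.995.

(7.336, 13.995)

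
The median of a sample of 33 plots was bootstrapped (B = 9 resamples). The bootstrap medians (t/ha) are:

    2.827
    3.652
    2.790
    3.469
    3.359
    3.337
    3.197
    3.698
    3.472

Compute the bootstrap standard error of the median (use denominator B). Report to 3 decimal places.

SE* = 0.305

Bootstrap SE is the standard deviation of the 9 replicate medians.
Mean of replicates: (2.827 + 3.652 + 2.790 + 3.469 + 3.359 + 3.337 + 3.197 + 3.698 + 3.472) / 9 = 29.8010 / 9 = 3.3112
Sum of squared deviations: (−0.4842)² + (+0.3408)² + (−0.5212)² + (+0.1578)² + (+0.0478)² + (+0.0258)² + (−0.1142)² + (+0.3868)² + (+0.1608)² = 0.8386
Variance = 0.8386 / 9 = 0.0932
SE* = √0.0932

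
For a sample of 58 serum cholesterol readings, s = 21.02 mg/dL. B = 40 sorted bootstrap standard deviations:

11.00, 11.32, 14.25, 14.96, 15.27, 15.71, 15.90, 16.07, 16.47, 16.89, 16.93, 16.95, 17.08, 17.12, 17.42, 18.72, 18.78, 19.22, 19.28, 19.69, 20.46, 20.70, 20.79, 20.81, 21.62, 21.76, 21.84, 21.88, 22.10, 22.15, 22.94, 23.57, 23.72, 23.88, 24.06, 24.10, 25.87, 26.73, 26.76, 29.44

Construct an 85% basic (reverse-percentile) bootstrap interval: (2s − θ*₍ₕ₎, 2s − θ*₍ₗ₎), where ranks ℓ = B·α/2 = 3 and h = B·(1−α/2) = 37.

Percentile endpoints at ranks 3 and 37: θ*₍3₎ = 14.25, θ*₍37₎ = 25.87.
Basic interval reflects these around s:
  lower = 2 × 21.02 − 25.87 = 16.17
  upper = 2 × 21.02 − 14.25 = 27.79

(16.17, 27.79)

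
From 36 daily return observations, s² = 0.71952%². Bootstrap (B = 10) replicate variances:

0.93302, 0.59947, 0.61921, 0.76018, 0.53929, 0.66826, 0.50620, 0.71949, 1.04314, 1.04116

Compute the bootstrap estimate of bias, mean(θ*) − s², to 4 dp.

bias = +0.0234

mean(θ*) = (0.93302 + 0.59947 + 0.61921 + 0.76018 + 0.53929 + 0.66826 + 0.50620 + 0.71949 + 1.04314 + 1.04116) / 10 = 0.74294
bias = 0.74294 − 0.71952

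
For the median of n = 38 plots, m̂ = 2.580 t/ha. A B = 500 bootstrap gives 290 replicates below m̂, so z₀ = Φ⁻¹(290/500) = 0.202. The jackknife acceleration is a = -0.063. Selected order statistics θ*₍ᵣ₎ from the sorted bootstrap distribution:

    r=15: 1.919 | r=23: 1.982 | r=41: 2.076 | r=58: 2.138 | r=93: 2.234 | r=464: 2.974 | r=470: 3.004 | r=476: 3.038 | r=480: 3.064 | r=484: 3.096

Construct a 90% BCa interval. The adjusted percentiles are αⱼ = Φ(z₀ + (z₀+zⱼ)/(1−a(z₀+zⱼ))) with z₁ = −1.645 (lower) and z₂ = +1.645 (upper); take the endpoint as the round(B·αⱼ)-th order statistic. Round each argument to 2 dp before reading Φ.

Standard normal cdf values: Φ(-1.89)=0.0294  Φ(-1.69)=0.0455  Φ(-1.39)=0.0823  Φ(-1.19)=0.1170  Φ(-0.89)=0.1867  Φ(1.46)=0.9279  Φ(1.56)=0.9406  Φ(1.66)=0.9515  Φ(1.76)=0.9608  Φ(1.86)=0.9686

(2.076, 3.096)

Lower: z₀ + z₁ = 0.202 + (-1.645) = -1.443; 1 − a(z₀+z₁) = 1 − (-0.063)(-1.443) = 0.9091; argument = 0.202 + (-1.443)/0.9091 = -1.3853 → -1.39.
α₁ = Φ(-1.39) = 0.0823; rank = round(500 × 0.0823) = 41; θ*₍41₎ = 2.076.
Upper: z₀ + z₂ = 1.847; 1 − a(z₀+z₂) = 1.1164; argument = 1.8565 → 1.86; α₂ = 0.9686; rank = 484; θ*₍484₎ = 3.096.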